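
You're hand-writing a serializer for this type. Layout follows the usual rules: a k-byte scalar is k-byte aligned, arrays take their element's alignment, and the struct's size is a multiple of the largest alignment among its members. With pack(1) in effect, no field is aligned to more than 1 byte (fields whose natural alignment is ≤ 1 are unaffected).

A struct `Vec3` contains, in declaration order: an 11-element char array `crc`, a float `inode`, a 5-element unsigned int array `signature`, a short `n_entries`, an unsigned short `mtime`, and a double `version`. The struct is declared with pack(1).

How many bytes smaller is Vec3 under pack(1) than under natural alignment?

1

natural layout:
  @0: crc [11B, align 1] → 11
  +1 pad (align 4)
  @12: inode [4B, align 4] → 16
  @16: signature [20B, align 4] → 36
  @36: n_entries [2B, align 2] → 38
  @38: mtime [2B, align 2] → 40
  @40: version [8B, align 8] → 48
  size 48, align 8
packed(1) layout:
  @0: crc [11B, align 1] → 11
  @11: inode [4B, align 1] → 15
  @15: signature [20B, align 1] → 35
  @35: n_entries [2B, align 1] → 37
  @37: mtime [2B, align 1] → 39
  @39: version [8B, align 1] → 47
  size 47, align 1
48 − 47 = 1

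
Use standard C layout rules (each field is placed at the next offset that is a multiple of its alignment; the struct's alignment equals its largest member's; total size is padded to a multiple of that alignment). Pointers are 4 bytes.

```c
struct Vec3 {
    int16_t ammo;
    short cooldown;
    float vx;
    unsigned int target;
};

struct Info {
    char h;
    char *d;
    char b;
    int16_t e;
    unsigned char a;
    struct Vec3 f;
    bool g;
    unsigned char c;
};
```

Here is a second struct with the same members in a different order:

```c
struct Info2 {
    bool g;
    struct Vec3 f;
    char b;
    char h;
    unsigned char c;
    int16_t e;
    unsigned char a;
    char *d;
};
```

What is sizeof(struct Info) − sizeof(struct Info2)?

Vec3: 0..2  ammo  (2B, 2-aligned); 2..4  cooldown  (2B, 2-aligned); 4..8  vx  (4B, 4-aligned); 8..12  target  (4B, 4-aligned); sizeof = 12, alignof = 4
0..1  h  (1B, 1-aligned)
1..4  -- padding (3B)
4..8  d  (4B, 4-aligned)
8..9  b  (1B, 1-aligned)
9..10  -- padding (1B)
10..12  e  (2B, 2-aligned)
12..13  a  (1B, 1-aligned)
13..16  -- padding (3B)
16..28  f  (12B, 4-aligned)
28..29  g  (1B, 1-aligned)
29..30  c  (1B, 1-aligned)
30..32  -- tail padding (2B)
sizeof = 32, alignof = 4
— Info2 —
0..1  g  (1B, 1-aligned)
1..4  -- padding (3B)
4..16  f  (12B, 4-aligned)
16..17  b  (1B, 1-aligned)
17..18  h  (1B, 1-aligned)
18..19  c  (1B, 1-aligned)
19..20  -- padding (1B)
20..22  e  (2B, 2-aligned)
22..23  a  (1B, 1-aligned)
23..24  -- padding (1B)
24..28  d  (4B, 4-aligned)
sizeof = 28, alignof = 4
32 − 28 = 4

4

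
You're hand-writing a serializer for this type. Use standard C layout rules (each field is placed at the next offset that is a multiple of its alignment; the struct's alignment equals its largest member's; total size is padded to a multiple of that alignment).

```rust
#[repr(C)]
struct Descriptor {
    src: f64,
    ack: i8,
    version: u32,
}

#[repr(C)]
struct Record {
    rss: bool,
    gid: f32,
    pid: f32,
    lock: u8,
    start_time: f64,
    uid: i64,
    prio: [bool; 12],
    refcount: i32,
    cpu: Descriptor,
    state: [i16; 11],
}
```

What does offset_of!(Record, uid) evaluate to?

24

Descriptor: @0: src [8B, align 8] → 8; @8: ack [1B, align 1] → 9; +3 pad (align 4); @12: version [4B, align 4] → 16; size 16, align 8
@0: rss [1B, align 1] → 1
+3 pad (align 4)
@4: gid [4B, align 4] → 8
@8: pid [4B, align 4] → 12
@12: lock [1B, align 1] → 13
+3 pad (align 8)
@16: start_time [8B, align 8] → 24
@24: uid [8B, align 8] → 32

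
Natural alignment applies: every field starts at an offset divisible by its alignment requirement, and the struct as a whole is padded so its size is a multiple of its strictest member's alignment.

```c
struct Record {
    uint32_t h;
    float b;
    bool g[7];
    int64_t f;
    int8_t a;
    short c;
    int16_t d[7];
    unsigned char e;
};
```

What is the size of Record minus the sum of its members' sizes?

0..4  h  (4B, 4-aligned)
4..8  b  (4B, 4-aligned)
8..15  g  (7B, 1-aligned)
15..16  -- padding (1B)
16..24  f  (8B, 8-aligned)
24..25  a  (1B, 1-aligned)
25..26  -- padding (1B)
26..28  c  (2B, 2-aligned)
28..42  d  (14B, 2-aligned)
42..43  e  (1B, 1-aligned)
43..48  -- tail padding (5B)
sizeof = 48, alignof = 8
data bytes 41, size 48 → padding 7

7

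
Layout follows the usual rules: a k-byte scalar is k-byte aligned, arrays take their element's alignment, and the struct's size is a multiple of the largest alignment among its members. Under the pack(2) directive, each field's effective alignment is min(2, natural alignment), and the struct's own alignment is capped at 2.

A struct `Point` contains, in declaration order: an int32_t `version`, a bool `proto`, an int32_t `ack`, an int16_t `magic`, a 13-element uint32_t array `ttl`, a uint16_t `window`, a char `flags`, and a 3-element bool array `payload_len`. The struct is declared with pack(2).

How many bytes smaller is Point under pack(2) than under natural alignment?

6

natural layout:
  0..4  version  (4B, 4-aligned)
  4..5  proto  (1B, 1-aligned)
  5..8  -- padding (3B)
  8..12  ack  (4B, 4-aligned)
  12..14  magic  (2B, 2-aligned)
  14..16  -- padding (2B)
  16..68  ttl  (52B, 4-aligned)
  68..70  window  (2B, 2-aligned)
  70..71  flags  (1B, 1-aligned)
  71..74  payload_len  (3B, 1-aligned)
  74..76  -- tail padding (2B)
  sizeof = 76, alignof = 4
packed(2) layout:
  0..4  version  (4B, 2-aligned)
  4..5  proto  (1B, 1-aligned)
  5..6  -- padding (1B)
  6..10  ack  (4B, 2-aligned)
  10..12  magic  (2B, 2-aligned)
  12..64  ttl  (52B, 2-aligned)
  64..66  window  (2B, 2-aligned)
  66..67  flags  (1B, 1-aligned)
  67..70  payload_len  (3B, 1-aligned)
  sizeof = 70, alignof = 2
76 − 70 = 6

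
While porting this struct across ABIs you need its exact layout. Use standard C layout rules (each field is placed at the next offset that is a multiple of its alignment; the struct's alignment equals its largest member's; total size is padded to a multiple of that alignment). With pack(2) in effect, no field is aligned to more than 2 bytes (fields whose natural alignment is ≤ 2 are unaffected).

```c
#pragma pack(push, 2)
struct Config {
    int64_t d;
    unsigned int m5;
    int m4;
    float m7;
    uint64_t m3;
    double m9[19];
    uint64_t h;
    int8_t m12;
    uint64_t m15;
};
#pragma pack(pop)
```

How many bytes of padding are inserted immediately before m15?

1

@0: d [8B, align 2] → 8
@8: m5 [4B, align 2] → 12
@12: m4 [4B, align 2] → 16
@16: m7 [4B, align 2] → 20
@20: m3 [8B, align 2] → 28
@28: m9 [152B, align 2] → 180
@180: h [8B, align 2] → 188
@188: m12 [1B, align 1] → 189
+1 pad (align 2)
@190: m15 [8B, align 2] → 198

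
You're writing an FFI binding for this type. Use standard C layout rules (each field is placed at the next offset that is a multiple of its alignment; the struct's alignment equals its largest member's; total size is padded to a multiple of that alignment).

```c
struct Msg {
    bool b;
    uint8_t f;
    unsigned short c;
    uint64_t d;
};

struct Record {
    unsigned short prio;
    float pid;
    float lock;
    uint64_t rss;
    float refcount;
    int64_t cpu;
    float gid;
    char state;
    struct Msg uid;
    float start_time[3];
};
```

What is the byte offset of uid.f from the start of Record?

Msg: b at 0 (size 1, align 1) → ends 1; f at 1 (size 1, align 1) → ends 2; c at 2 (size 2, align 2) → ends 4; pad 4 to align 8 for d; d at 8 (size 8, align 8) → ends 16; total 16 bytes, alignment 8
prio at 0 (size 2, align 2) → ends 2
pad 2 to align 4 for pid
pid at 4 (size 4, align 4) → ends 8
lock at 8 (size 4, align 4) → ends 12
pad 4 to align 8 for rss
rss at 16 (size 8, align 8) → ends 24
refcount at 24 (size 4, align 4) → ends 28
pad 4 to align 8 for cpu
cpu at 32 (size 8, align 8) → ends 40
gid at 40 (size 4, align 4) → ends 44
state at 44 (size 1, align 1) → ends 45
pad 3 to align 8 for uid
uid at 48 (size 16, align 8) → ends 64
within Msg: f at 1
48 + 1 = 49

49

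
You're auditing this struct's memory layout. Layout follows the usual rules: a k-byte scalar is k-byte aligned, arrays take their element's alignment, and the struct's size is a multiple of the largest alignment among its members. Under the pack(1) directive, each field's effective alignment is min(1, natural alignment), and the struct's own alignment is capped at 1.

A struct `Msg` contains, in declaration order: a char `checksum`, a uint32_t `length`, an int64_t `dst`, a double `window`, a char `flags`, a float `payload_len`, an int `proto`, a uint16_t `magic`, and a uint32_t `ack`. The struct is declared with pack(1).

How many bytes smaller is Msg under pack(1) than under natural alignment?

natural layout:
  checksum at 0 (size 1, align 1) → ends 1
  pad 3 to align 4 for length
  length at 4 (size 4, align 4) → ends 8
  dst at 8 (size 8, align 8) → ends 16
  window at 16 (size 8, align 8) → ends 24
  flags at 24 (size 1, align 1) → ends 25
  pad 3 to align 4 for payload_len
  payload_len at 28 (size 4, align 4) → ends 32
  proto at 32 (size 4, align 4) → ends 36
  magic at 36 (size 2, align 2) → ends 38
  pad 2 to align 4 for ack
  ack at 40 (size 4, align 4) → ends 44
  tail pad 4 to reach multiple of 8
  total 48 bytes, alignment 8
packed(1) layout:
  checksum at 0 (size 1, align 1) → ends 1
  length at 1 (size 4, align 1) → ends 5
  dst at 5 (size 8, align 1) → ends 13
  window at 13 (size 8, align 1) → ends 21
  flags at 21 (size 1, align 1) → ends 22
  payload_len at 22 (size 4, align 1) → ends 26
  proto at 26 (size 4, align 1) → ends 30
  magic at 30 (size 2, align 1) → ends 32
  ack at 32 (size 4, align 1) → ends 36
  total 36 bytes, alignment 1
48 − 36 = 12

12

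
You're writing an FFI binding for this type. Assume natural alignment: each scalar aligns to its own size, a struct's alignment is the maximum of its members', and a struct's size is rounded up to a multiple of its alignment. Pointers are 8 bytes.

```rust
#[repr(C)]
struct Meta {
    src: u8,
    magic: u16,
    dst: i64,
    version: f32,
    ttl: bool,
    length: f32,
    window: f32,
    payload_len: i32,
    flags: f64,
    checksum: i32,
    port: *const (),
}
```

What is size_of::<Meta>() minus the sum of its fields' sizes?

src at 0 (size 1, align 1) → ends 1
pad 1 to align 2 for magic
magic at 2 (size 2, align 2) → ends 4
pad 4 to align 8 for dst
dst at 8 (size 8, align 8) → ends 16
version at 16 (size 4, align 4) → ends 20
ttl at 20 (size 1, align 1) → ends 21
pad 3 to align 4 for length
length at 24 (size 4, align 4) → ends 28
window at 28 (size 4, align 4) → ends 32
payload_len at 32 (size 4, align 4) → ends 36
pad 4 to align 8 for flags
flags at 40 (size 8, align 8) → ends 48
checksum at 48 (size 4, align 4) → ends 52
pad 4 to align 8 for port
port at 56 (size 8, align 8) → ends 64
total 64 bytes, alignment 8
data bytes 48, size 64 → padding 16

16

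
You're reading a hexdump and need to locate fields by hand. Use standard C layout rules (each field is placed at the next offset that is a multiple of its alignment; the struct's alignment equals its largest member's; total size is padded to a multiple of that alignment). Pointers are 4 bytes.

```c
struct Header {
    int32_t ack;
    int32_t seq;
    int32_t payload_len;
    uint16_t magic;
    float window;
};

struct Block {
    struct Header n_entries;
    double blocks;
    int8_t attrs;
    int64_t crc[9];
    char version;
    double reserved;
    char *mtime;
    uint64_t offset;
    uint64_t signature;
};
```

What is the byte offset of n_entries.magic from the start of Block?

Header: ack at 0 (size 4, align 4) → ends 4; seq at 4 (size 4, align 4) → ends 8; payload_len at 8 (size 4, align 4) → ends 12; magic at 12 (size 2, align 2) → ends 14; pad 2 to align 4 for window; window at 16 (size 4, align 4) → ends 20; total 20 bytes, alignment 4
n_entries at 0 (size 20, align 4) → ends 20
within Header: magic at 12
0 + 12 = 12

12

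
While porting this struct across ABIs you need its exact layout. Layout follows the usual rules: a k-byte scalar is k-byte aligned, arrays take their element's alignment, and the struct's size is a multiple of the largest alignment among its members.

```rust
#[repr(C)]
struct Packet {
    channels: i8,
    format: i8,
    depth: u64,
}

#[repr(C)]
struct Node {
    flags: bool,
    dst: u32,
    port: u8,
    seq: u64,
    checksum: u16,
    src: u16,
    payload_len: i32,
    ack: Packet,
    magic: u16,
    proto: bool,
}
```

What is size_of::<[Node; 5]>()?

Packet: @0: channels [1B, align 1] → 1; @1: format [1B, align 1] → 2; +6 pad (align 8); @8: depth [8B, align 8] → 16; size 16, align 8
@0: flags [1B, align 1] → 1
+3 pad (align 4)
@4: dst [4B, align 4] → 8
@8: port [1B, align 1] → 9
+7 pad (align 8)
@16: seq [8B, align 8] → 24
@24: checksum [2B, align 2] → 26
@26: src [2B, align 2] → 28
@28: payload_len [4B, align 4] → 32
@32: ack [16B, align 8] → 48
@48: magic [2B, align 2] → 50
@50: proto [1B, align 1] → 51
+5 tail pad (align 8)
size 56, align 8
array of 5: 5 × 56 = 280

280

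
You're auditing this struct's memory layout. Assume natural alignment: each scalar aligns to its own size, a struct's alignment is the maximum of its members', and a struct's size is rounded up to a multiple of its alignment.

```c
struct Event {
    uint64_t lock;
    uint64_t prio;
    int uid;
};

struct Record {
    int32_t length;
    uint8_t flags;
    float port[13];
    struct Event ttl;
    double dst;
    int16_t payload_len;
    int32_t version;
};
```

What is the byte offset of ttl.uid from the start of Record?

Event: 0..8  lock  (8B, 8-aligned); 8..16  prio  (8B, 8-aligned); 16..20  uid  (4B, 4-aligned); 20..24  -- tail padding (4B); sizeof = 24, alignof = 8
0..4  length  (4B, 4-aligned)
4..5  flags  (1B, 1-aligned)
5..8  -- padding (3B)
8..60  port  (52B, 4-aligned)
60..64  -- padding (4B)
64..88  ttl  (24B, 8-aligned)
within Event: uid at 16
64 + 16 = 80

80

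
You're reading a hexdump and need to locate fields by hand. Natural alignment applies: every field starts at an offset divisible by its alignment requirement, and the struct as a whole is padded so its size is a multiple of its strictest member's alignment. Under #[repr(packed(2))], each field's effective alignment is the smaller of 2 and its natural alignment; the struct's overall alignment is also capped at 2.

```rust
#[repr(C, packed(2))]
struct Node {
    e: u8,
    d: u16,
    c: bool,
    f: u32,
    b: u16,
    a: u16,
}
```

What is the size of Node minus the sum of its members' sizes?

e at 0 (size 1, align 1) → ends 1
pad 1 to align 2 for d
d at 2 (size 2, align 2) → ends 4
c at 4 (size 1, align 1) → ends 5
pad 1 to align 2 for f
f at 6 (size 4, align 2) → ends 10
b at 10 (size 2, align 2) → ends 12
a at 12 (size 2, align 2) → ends 14
total 14 bytes, alignment 2
data bytes 12, size 14 → padding 2

2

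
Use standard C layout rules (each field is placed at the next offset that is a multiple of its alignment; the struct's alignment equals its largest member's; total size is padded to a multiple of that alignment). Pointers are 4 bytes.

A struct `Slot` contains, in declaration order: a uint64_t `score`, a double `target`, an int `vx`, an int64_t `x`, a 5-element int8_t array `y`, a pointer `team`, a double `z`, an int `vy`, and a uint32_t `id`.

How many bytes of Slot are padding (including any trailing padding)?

11

@0: score [8B, align 8] → 8
@8: target [8B, align 8] → 16
@16: vx [4B, align 4] → 20
+4 pad (align 8)
@24: x [8B, align 8] → 32
@32: y [5B, align 1] → 37
+3 pad (align 4)
@40: team [4B, align 4] → 44
+4 pad (align 8)
@48: z [8B, align 8] → 56
@56: vy [4B, align 4] → 60
@60: id [4B, align 4] → 64
size 64, align 8
data bytes 53, size 64 → padding 11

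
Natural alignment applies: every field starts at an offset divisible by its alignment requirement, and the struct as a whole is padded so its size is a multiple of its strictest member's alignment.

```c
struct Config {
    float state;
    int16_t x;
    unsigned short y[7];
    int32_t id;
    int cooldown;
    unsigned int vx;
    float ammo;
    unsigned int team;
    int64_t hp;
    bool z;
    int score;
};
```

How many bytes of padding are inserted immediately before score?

@0: state [4B, align 4] → 4
@4: x [2B, align 2] → 6
@6: y [14B, align 2] → 20
@20: id [4B, align 4] → 24
@24: cooldown [4B, align 4] → 28
@28: vx [4B, align 4] → 32
@32: ammo [4B, align 4] → 36
@36: team [4B, align 4] → 40
@40: hp [8B, align 8] → 48
@48: z [1B, align 1] → 49
+3 pad (align 4)
@52: score [4B, align 4] → 56

3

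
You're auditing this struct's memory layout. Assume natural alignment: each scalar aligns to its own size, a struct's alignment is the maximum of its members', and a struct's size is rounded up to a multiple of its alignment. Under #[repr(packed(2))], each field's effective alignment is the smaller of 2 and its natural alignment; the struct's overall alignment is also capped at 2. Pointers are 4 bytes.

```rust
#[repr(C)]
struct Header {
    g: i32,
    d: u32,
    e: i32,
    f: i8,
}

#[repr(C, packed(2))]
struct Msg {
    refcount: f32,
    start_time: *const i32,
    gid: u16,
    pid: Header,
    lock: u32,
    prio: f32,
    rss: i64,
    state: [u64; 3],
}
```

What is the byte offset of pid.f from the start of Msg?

Header: 0..4  g  (4B, 4-aligned); 4..8  d  (4B, 4-aligned); 8..12  e  (4B, 4-aligned); 12..13  f  (1B, 1-aligned); 13..16  -- tail padding (3B); sizeof = 16, alignof = 4
0..4  refcount  (4B, 2-aligned)
4..8  start_time  (4B, 2-aligned)
8..10  gid  (2B, 2-aligned)
10..26  pid  (16B, 2-aligned)
within Header: f at 12
10 + 12 = 22

22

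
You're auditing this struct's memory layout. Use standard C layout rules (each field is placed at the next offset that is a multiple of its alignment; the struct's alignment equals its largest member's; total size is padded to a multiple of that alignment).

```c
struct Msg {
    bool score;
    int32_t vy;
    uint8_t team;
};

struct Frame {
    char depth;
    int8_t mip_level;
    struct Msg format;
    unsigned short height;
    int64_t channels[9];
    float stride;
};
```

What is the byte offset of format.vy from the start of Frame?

Msg: score at 0 (size 1, align 1) → ends 1; pad 3 to align 4 for vy; vy at 4 (size 4, align 4) → ends 8; team at 8 (size 1, align 1) → ends 9; tail pad 3 to reach multiple of 4; total 12 bytes, alignment 4
depth at 0 (size 1, align 1) → ends 1
mip_level at 1 (size 1, align 1) → ends 2
pad 2 to align 4 for format
format at 4 (size 12, align 4) → ends 16
within Msg: vy at 4
4 + 4 = 8

8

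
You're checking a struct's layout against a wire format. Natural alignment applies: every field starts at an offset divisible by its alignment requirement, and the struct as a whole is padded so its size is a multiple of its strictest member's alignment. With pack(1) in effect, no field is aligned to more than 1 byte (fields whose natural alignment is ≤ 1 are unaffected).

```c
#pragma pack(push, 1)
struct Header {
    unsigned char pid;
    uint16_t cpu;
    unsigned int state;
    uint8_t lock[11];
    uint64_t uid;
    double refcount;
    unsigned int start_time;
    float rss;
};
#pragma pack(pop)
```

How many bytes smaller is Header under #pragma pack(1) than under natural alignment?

6

natural layout:
  0..1  pid  (1B, 1-aligned)
  1..2  -- padding (1B)
  2..4  cpu  (2B, 2-aligned)
  4..8  state  (4B, 4-aligned)
  8..19  lock  (11B, 1-aligned)
  19..24  -- padding (5B)
  24..32  uid  (8B, 8-aligned)
  32..40  refcount  (8B, 8-aligned)
  40..44  start_time  (4B, 4-aligned)
  44..48  rss  (4B, 4-aligned)
  sizeof = 48, alignof = 8
packed(1) layout:
  0..1  pid  (1B, 1-aligned)
  1..3  cpu  (2B, 1-aligned)
  3..7  state  (4B, 1-aligned)
  7..18  lock  (11B, 1-aligned)
  18..26  uid  (8B, 1-aligned)
  26..34  refcount  (8B, 1-aligned)
  34..38  start_time  (4B, 1-aligned)
  38..42  rss  (4B, 1-aligned)
  sizeof = 42, alignof = 1
48 − 42 = 6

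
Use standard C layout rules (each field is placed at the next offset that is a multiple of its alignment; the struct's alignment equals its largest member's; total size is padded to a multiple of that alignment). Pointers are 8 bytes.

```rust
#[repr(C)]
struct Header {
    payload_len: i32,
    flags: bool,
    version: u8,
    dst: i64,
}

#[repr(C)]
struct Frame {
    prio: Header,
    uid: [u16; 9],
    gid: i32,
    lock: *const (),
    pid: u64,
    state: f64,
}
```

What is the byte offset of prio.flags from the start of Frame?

Header: @0: payload_len [4B, align 4] → 4; @4: flags [1B, align 1] → 5; @5: version [1B, align 1] → 6; +2 pad (align 8); @8: dst [8B, align 8] → 16; size 16, align 8
@0: prio [16B, align 8] → 16
within Header: flags at 4
0 + 4 = 4

4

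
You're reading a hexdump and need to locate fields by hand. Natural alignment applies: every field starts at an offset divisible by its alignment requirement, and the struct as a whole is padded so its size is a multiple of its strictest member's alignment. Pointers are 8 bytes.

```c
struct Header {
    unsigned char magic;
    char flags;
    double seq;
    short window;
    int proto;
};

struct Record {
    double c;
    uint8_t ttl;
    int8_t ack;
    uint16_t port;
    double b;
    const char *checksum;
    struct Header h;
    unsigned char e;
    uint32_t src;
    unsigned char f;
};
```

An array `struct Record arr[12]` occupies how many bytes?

Header: @0: magic [1B, align 1] → 1; @1: flags [1B, align 1] → 2; +6 pad (align 8); @8: seq [8B, align 8] → 16; @16: window [2B, align 2] → 18; +2 pad (align 4); @20: proto [4B, align 4] → 24; size 24, align 8
@0: c [8B, align 8] → 8
@8: ttl [1B, align 1] → 9
@9: ack [1B, align 1] → 10
@10: port [2B, align 2] → 12
+4 pad (align 8)
@16: b [8B, align 8] → 24
@24: checksum [8B, align 8] → 32
@32: h [24B, align 8] → 56
@56: e [1B, align 1] → 57
+3 pad (align 4)
@60: src [4B, align 4] → 64
@64: f [1B, align 1] → 65
+7 tail pad (align 8)
size 72, align 8
array of 12: 12 × 72 = 864

864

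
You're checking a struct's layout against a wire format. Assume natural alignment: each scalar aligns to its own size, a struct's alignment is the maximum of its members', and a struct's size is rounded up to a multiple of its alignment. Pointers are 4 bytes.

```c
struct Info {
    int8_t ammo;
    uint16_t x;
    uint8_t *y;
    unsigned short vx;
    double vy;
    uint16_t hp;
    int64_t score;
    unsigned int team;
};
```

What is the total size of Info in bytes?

48 bytes

@0: ammo [1B, align 1] → 1
+1 pad (align 2)
@2: x [2B, align 2] → 4
@4: y [4B, align 4] → 8
@8: vx [2B, align 2] → 10
+6 pad (align 8)
@16: vy [8B, align 8] → 24
@24: hp [2B, align 2] → 26
+6 pad (align 8)
@32: score [8B, align 8] → 40
@40: team [4B, align 4] → 44
+4 tail pad (align 8)
size 48, align 8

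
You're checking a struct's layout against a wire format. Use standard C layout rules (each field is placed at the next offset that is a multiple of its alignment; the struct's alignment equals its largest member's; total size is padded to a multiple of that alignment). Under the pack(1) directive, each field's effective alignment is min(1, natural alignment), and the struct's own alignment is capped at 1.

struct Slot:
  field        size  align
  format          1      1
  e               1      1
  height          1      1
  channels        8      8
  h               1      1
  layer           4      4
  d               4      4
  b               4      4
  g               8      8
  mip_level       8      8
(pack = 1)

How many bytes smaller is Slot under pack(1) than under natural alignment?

8

natural layout:
  format at 0 (size 1, align 1) → ends 1
  e at 1 (size 1, align 1) → ends 2
  height at 2 (size 1, align 1) → ends 3
  pad 5 to align 8 for channels
  channels at 8 (size 8, align 8) → ends 16
  h at 16 (size 1, align 1) → ends 17
  pad 3 to align 4 for layer
  layer at 20 (size 4, align 4) → ends 24
  d at 24 (size 4, align 4) → ends 28
  b at 28 (size 4, align 4) → ends 32
  g at 32 (size 8, align 8) → ends 40
  mip_level at 40 (size 8, align 8) → ends 48
  total 48 bytes, alignment 8
packed(1) layout:
  format at 0 (size 1, align 1) → ends 1
  e at 1 (size 1, align 1) → ends 2
  height at 2 (size 1, align 1) → ends 3
  channels at 3 (size 8, align 1) → ends 11
  h at 11 (size 1, align 1) → ends 12
  layer at 12 (size 4, align 1) → ends 16
  d at 16 (size 4, align 1) → ends 20
  b at 20 (size 4, align 1) → ends 24
  g at 24 (size 8, align 1) → ends 32
  mip_level at 32 (size 8, align 1) → ends 40
  total 40 bytes, alignment 1
48 − 40 = 8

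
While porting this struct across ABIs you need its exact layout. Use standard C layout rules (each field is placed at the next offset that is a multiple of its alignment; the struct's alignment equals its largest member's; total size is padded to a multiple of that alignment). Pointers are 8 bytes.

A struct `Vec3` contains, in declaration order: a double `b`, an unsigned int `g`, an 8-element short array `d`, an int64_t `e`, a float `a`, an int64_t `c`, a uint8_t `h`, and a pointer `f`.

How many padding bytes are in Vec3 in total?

15

@0: b [8B, align 8] → 8
@8: g [4B, align 4] → 12
@12: d [16B, align 2] → 28
+4 pad (align 8)
@32: e [8B, align 8] → 40
@40: a [4B, align 4] → 44
+4 pad (align 8)
@48: c [8B, align 8] → 56
@56: h [1B, align 1] → 57
+7 pad (align 8)
@64: f [8B, align 8] → 72
size 72, align 8
data bytes 57, size 72 → padding 15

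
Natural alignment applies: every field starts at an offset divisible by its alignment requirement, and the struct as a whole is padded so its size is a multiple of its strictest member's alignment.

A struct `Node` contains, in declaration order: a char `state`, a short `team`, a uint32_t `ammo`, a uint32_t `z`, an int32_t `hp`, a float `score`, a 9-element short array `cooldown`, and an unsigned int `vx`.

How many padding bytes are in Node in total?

state at 0 (size 1, align 1) → ends 1
pad 1 to align 2 for team
team at 2 (size 2, align 2) → ends 4
ammo at 4 (size 4, align 4) → ends 8
z at 8 (size 4, align 4) → ends 12
hp at 12 (size 4, align 4) → ends 16
score at 16 (size 4, align 4) → ends 20
cooldown at 20 (size 18, align 2) → ends 38
pad 2 to align 4 for vx
vx at 40 (size 4, align 4) → ends 44
total 44 bytes, alignment 4
data bytes 41, size 44 → padding 3

3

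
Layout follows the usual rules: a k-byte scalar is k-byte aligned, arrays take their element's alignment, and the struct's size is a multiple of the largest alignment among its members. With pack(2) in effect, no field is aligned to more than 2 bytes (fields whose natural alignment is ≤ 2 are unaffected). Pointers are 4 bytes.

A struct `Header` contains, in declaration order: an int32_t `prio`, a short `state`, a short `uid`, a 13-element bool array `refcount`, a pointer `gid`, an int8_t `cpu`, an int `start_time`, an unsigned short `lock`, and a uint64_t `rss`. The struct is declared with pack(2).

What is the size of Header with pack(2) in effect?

0..4  prio  (4B, 2-aligned)
4..6  state  (2B, 2-aligned)
6..8  uid  (2B, 2-aligned)
8..21  refcount  (13B, 1-aligned)
21..22  -- padding (1B)
22..26  gid  (4B, 2-aligned)
26..27  cpu  (1B, 1-aligned)
27..28  -- padding (1B)
28..32  start_time  (4B, 2-aligned)
32..34  lock  (2B, 2-aligned)
34..42  rss  (8B, 2-aligned)
sizeof = 42, alignof = 2

42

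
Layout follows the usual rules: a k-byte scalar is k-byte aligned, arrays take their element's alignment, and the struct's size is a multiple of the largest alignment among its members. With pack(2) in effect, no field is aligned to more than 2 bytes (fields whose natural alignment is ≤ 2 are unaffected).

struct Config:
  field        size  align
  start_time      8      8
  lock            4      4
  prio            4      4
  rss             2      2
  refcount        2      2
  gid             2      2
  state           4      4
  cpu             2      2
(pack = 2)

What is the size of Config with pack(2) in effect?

@0: start_time [8B, align 2] → 8
@8: lock [4B, align 2] → 12
@12: prio [4B, align 2] → 16
@16: rss [2B, align 2] → 18
@18: refcount [2B, align 2] → 20
@20: gid [2B, align 2] → 22
@22: state [4B, align 2] → 26
@26: cpu [2B, align 2] → 28
size 28, align 2

28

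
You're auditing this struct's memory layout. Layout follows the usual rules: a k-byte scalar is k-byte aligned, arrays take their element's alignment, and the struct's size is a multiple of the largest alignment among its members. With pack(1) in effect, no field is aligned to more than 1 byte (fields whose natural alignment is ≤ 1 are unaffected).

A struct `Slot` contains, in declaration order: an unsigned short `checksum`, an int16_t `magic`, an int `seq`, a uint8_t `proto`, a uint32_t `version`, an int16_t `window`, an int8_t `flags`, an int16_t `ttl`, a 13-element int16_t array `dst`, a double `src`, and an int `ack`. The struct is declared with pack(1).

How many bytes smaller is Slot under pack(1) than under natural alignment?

natural layout:
  checksum at 0 (size 2, align 2) → ends 2
  magic at 2 (size 2, align 2) → ends 4
  seq at 4 (size 4, align 4) → ends 8
  proto at 8 (size 1, align 1) → ends 9
  pad 3 to align 4 for version
  version at 12 (size 4, align 4) → ends 16
  window at 16 (size 2, align 2) → ends 18
  flags at 18 (size 1, align 1) → ends 19
  pad 1 to align 2 for ttl
  ttl at 20 (size 2, align 2) → ends 22
  dst at 22 (size 26, align 2) → ends 48
  src at 48 (size 8, align 8) → ends 56
  ack at 56 (size 4, align 4) → ends 60
  tail pad 4 to reach multiple of 8
  total 64 bytes, alignment 8
packed(1) layout:
  checksum at 0 (size 2, align 1) → ends 2
  magic at 2 (size 2, align 1) → ends 4
  seq at 4 (size 4, align 1) → ends 8
  proto at 8 (size 1, align 1) → ends 9
  version at 9 (size 4, align 1) → ends 13
  window at 13 (size 2, align 1) → ends 15
  flags at 15 (size 1, align 1) → ends 16
  ttl at 16 (size 2, align 1) → ends 18
  dst at 18 (size 26, align 1) → ends 44
  src at 44 (size 8, align 1) → ends 52
  ack at 52 (size 4, align 1) → ends 56
  total 56 bytes, alignment 1
64 − 56 = 8

8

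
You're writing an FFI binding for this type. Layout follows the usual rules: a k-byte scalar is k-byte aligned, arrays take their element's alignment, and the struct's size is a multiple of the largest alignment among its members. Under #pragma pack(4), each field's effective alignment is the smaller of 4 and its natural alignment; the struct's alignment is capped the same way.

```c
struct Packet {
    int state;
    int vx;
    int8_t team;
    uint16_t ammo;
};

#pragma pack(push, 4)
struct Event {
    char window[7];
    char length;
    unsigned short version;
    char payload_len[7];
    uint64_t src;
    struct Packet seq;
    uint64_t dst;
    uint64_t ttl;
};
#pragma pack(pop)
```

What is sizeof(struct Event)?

56 bytes

Packet: state at 0 (size 4, align 4) → ends 4; vx at 4 (size 4, align 4) → ends 8; team at 8 (size 1, align 1) → ends 9; pad 1 to align 2 for ammo; ammo at 10 (size 2, align 2) → ends 12; total 12 bytes, alignment 4
window at 0 (size 7, align 1) → ends 7
length at 7 (size 1, align 1) → ends 8
version at 8 (size 2, align 2) → ends 10
payload_len at 10 (size 7, align 1) → ends 17
pad 3 to align 4 for src
src at 20 (size 8, align 4) → ends 28
seq at 28 (size 12, align 4) → ends 40
dst at 40 (size 8, align 4) → ends 48
ttl at 48 (size 8, align 4) → ends 56
total 56 bytes, alignment 4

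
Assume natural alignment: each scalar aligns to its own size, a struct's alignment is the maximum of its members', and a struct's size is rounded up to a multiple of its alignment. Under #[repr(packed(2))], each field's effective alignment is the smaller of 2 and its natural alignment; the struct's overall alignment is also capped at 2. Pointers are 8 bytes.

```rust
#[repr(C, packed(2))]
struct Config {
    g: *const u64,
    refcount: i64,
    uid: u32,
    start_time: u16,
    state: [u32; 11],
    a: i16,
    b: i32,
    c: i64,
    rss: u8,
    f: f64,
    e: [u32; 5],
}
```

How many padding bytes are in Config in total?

1

g at 0 (size 8, align 2) → ends 8
refcount at 8 (size 8, align 2) → ends 16
uid at 16 (size 4, align 2) → ends 20
start_time at 20 (size 2, align 2) → ends 22
state at 22 (size 44, align 2) → ends 66
a at 66 (size 2, align 2) → ends 68
b at 68 (size 4, align 2) → ends 72
c at 72 (size 8, align 2) → ends 80
rss at 80 (size 1, align 1) → ends 81
pad 1 to align 2 for f
f at 82 (size 8, align 2) → ends 90
e at 90 (size 20, align 2) → ends 110
total 110 bytes, alignment 2
data bytes 109, size 110 → padding 1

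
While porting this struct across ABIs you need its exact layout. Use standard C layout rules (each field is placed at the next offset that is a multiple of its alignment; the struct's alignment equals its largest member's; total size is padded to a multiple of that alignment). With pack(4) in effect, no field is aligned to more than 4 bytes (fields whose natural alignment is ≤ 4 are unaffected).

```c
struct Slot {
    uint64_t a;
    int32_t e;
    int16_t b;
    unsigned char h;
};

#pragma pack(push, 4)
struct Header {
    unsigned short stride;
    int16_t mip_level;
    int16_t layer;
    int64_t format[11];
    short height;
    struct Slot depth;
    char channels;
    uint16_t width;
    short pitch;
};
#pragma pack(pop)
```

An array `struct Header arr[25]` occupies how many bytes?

3100

Slot: a at 0 (size 8, align 8) → ends 8; e at 8 (size 4, align 4) → ends 12; b at 12 (size 2, align 2) → ends 14; h at 14 (size 1, align 1) → ends 15; tail pad 1 to reach multiple of 8; total 16 bytes, alignment 8
stride at 0 (size 2, align 2) → ends 2
mip_level at 2 (size 2, align 2) → ends 4
layer at 4 (size 2, align 2) → ends 6
pad 2 to align 4 for format
format at 8 (size 88, align 4) → ends 96
height at 96 (size 2, align 2) → ends 98
pad 2 to align 4 for depth
depth at 100 (size 16, align 4) → ends 116
channels at 116 (size 1, align 1) → ends 117
pad 1 to align 2 for width
width at 118 (size 2, align 2) → ends 120
pitch at 120 (size 2, align 2) → ends 122
tail pad 2 to reach multiple of 4
total 124 bytes, alignment 4
array of 25: 25 × 124 = 3100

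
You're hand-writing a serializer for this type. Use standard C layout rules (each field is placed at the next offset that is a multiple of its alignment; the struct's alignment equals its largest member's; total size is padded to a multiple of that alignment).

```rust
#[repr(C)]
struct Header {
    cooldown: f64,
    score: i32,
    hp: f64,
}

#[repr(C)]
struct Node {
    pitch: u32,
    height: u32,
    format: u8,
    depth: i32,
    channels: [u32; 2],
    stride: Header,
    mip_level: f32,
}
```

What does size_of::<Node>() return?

Header: 0..8  cooldown  (8B, 8-aligned); 8..12  score  (4B, 4-aligned); 12..16  -- padding (4B); 16..24  hp  (8B, 8-aligned); sizeof = 24, alignof = 8
0..4  pitch  (4B, 4-aligned)
4..8  height  (4B, 4-aligned)
8..9  format  (1B, 1-aligned)
9..12  -- padding (3B)
12..16  depth  (4B, 4-aligned)
16..24  channels  (8B, 4-aligned)
24..48  stride  (24B, 8-aligned)
48..52  mip_level  (4B, 4-aligned)
52..56  -- tail padding (4B)
sizeof = 56, alignof = 8

56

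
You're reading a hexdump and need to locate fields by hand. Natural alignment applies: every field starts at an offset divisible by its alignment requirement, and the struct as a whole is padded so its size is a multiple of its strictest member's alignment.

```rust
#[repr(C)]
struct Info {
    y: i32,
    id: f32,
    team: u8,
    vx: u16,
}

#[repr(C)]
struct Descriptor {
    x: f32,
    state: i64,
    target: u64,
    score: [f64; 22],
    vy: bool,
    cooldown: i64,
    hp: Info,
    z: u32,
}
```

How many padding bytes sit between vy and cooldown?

7

Info: y at 0 (size 4, align 4) → ends 4; id at 4 (size 4, align 4) → ends 8; team at 8 (size 1, align 1) → ends 9; pad 1 to align 2 for vx; vx at 10 (size 2, align 2) → ends 12; total 12 bytes, alignment 4
x at 0 (size 4, align 4) → ends 4
pad 4 to align 8 for state
state at 8 (size 8, align 8) → ends 16
target at 16 (size 8, align 8) → ends 24
score at 24 (size 176, align 8) → ends 200
vy at 200 (size 1, align 1) → ends 201
pad 7 to align 8 for cooldown
cooldown at 208 (size 8, align 8) → ends 216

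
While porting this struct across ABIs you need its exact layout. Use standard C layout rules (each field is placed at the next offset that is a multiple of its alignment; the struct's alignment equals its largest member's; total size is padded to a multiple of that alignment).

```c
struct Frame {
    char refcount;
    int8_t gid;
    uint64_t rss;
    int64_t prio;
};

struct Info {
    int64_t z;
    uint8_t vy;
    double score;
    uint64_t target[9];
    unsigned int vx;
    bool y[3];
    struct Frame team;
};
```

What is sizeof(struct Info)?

128

Frame: @0: refcount [1B, align 1] → 1; @1: gid [1B, align 1] → 2; +6 pad (align 8); @8: rss [8B, align 8] → 16; @16: prio [8B, align 8] → 24; size 24, align 8
@0: z [8B, align 8] → 8
@8: vy [1B, align 1] → 9
+7 pad (align 8)
@16: score [8B, align 8] → 24
@24: target [72B, align 8] → 96
@96: vx [4B, align 4] → 100
@100: y [3B, align 1] → 103
+1 pad (align 8)
@104: team [24B, align 8] → 128
size 128, align 8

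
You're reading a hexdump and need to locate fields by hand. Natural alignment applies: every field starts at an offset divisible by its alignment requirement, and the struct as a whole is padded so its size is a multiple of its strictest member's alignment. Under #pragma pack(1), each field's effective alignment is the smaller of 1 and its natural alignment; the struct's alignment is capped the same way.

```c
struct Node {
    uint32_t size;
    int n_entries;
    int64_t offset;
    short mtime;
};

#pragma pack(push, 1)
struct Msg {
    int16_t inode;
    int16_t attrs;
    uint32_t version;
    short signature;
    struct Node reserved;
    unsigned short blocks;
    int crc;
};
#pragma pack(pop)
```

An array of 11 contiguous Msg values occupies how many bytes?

440

Node: size at 0 (size 4, align 4) → ends 4; n_entries at 4 (size 4, align 4) → ends 8; offset at 8 (size 8, align 8) → ends 16; mtime at 16 (size 2, align 2) → ends 18; tail pad 6 to reach multiple of 8; total 24 bytes, alignment 8
inode at 0 (size 2, align 1) → ends 2
attrs at 2 (size 2, align 1) → ends 4
version at 4 (size 4, align 1) → ends 8
signature at 8 (size 2, align 1) → ends 10
reserved at 10 (size 24, align 1) → ends 34
blocks at 34 (size 2, align 1) → ends 36
crc at 36 (size 4, align 1) → ends 40
total 40 bytes, alignment 1
array of 11: 11 × 40 = 440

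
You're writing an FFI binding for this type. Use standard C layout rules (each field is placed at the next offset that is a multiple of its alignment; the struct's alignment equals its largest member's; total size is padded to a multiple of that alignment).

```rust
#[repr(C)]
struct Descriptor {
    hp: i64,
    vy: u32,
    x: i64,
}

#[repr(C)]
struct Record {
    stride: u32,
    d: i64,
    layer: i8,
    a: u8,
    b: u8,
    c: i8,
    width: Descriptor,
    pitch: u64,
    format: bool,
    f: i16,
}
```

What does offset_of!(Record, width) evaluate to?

24

Descriptor: hp at 0 (size 8, align 8) → ends 8; vy at 8 (size 4, align 4) → ends 12; pad 4 to align 8 for x; x at 16 (size 8, align 8) → ends 24; total 24 bytes, alignment 8
stride at 0 (size 4, align 4) → ends 4
pad 4 to align 8 for d
d at 8 (size 8, align 8) → ends 16
layer at 16 (size 1, align 1) → ends 17
a at 17 (size 1, align 1) → ends 18
b at 18 (size 1, align 1) → ends 19
c at 19 (size 1, align 1) → ends 20
pad 4 to align 8 for width
width at 24 (size 24, align 8) → ends 48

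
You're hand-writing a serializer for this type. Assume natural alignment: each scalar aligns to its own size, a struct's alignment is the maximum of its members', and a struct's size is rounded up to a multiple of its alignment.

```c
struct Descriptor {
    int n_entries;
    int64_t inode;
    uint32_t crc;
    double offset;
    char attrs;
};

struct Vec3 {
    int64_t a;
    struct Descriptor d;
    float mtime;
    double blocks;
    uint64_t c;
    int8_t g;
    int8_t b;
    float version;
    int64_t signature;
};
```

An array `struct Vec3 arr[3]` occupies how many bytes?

264

Descriptor: n_entries at 0 (size 4, align 4) → ends 4; pad 4 to align 8 for inode; inode at 8 (size 8, align 8) → ends 16; crc at 16 (size 4, align 4) → ends 20; pad 4 to align 8 for offset; offset at 24 (size 8, align 8) → ends 32; attrs at 32 (size 1, align 1) → ends 33; tail pad 7 to reach multiple of 8; total 40 bytes, alignment 8
a at 0 (size 8, align 8) → ends 8
d at 8 (size 40, align 8) → ends 48
mtime at 48 (size 4, align 4) → ends 52
pad 4 to align 8 for blocks
blocks at 56 (size 8, align 8) → ends 64
c at 64 (size 8, align 8) → ends 72
g at 72 (size 1, align 1) → ends 73
b at 73 (size 1, align 1) → ends 74
pad 2 to align 4 for version
version at 76 (size 4, align 4) → ends 80
signature at 80 (size 8, align 8) → ends 88
total 88 bytes, alignment 8
array of 3: 3 × 88 = 264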